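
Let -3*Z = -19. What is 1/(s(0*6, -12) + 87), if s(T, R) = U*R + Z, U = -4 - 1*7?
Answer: 3/676 ≈ 0.0044379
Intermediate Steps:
Z = 19/3 (Z = -⅓*(-19) = 19/3 ≈ 6.3333)
U = -11 (U = -4 - 7 = -11)
s(T, R) = 19/3 - 11*R (s(T, R) = -11*R + 19/3 = 19/3 - 11*R)
1/(s(0*6, -12) + 87) = 1/((19/3 - 11*(-12)) + 87) = 1/((19/3 + 132) + 87) = 1/(415/3 + 87) = 1/(676/3) = 3/676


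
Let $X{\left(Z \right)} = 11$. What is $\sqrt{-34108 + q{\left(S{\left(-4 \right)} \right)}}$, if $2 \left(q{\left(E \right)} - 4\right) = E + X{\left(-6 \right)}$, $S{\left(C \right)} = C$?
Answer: $\frac{i \sqrt{136402}}{2} \approx 184.66 i$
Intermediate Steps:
$q{\left(E \right)} = \frac{19}{2} + \frac{E}{2}$ ($q{\left(E \right)} = 4 + \frac{E + 11}{2} = 4 + \frac{11 + E}{2} = 4 + \left(\frac{11}{2} + \frac{E}{2}\right) = \frac{19}{2} + \frac{E}{2}$)
$\sqrt{-34108 + q{\left(S{\left(-4 \right)} \right)}} = \sqrt{-34108 + \left(\frac{19}{2} + \frac{1}{2} \left(-4\right)\right)} = \sqrt{-34108 + \left(\frac{19}{2} - 2\right)} = \sqrt{-34108 + \frac{15}{2}} = \sqrt{- \frac{68201}{2}} = \frac{i \sqrt{136402}}{2}$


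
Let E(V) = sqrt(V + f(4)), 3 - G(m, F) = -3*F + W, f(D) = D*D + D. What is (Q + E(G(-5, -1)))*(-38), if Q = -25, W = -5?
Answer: 760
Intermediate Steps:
f(D) = D + D**2 (f(D) = D**2 + D = D + D**2)
G(m, F) = 8 + 3*F (G(m, F) = 3 - (-3*F - 5) = 3 - (-5 - 3*F) = 3 + (5 + 3*F) = 8 + 3*F)
E(V) = sqrt(20 + V) (E(V) = sqrt(V + 4*(1 + 4)) = sqrt(V + 4*5) = sqrt(V + 20) = sqrt(20 + V))
(Q + E(G(-5, -1)))*(-38) = (-25 + sqrt(20 + (8 + 3*(-1))))*(-38) = (-25 + sqrt(20 + (8 - 3)))*(-38) = (-25 + sqrt(20 + 5))*(-38) = (-25 + sqrt(25))*(-38) = (-25 + 5)*(-38) = -20*(-38) = 760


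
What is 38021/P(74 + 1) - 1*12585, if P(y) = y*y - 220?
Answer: -67983904/5405 ≈ -12578.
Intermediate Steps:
P(y) = -220 + y**2 (P(y) = y**2 - 220 = -220 + y**2)
38021/P(74 + 1) - 1*12585 = 38021/(-220 + (74 + 1)**2) - 1*12585 = 38021/(-220 + 75**2) - 12585 = 38021/(-220 + 5625) - 12585 = 38021/5405 - 12585 = -67983904/5405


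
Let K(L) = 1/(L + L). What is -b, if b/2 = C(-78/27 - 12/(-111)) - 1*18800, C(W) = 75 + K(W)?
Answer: 34679033/926 ≈ 37450.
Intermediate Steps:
K(L) = 1/(2*L)
C(W) = 75 + 1/(2*W)
b = -34679033/926 (b = 2*((75 + 1/(2*(-78/27 - 12/(-111)))) - 1*18800) = 2*((75 + 1/(2*(-78*1/27 - 12*(-1/111)))) - 18800) = 2*((75 + 1/(2*(-26/9 + 4/37))) - 18800) = 2*((75 + 1/(2*(-926/333))) - 18800) = 2*((75 + (½)*(-333/926)) - 18800) = 2*((75 - 333/1852) - 18800) = 2*(138567/1852 - 18800) = 2*(-34679033/1852) = -34679033/926 ≈ -37450.)
-b = -1*(-34679033/926) = 34679033/926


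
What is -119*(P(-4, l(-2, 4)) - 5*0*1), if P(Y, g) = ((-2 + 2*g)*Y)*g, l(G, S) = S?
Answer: 11424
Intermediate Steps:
P(Y, g) = Y*g*(-2 + 2*g) (P(Y, g) = (Y*(-2 + 2*g))*g = Y*g*(-2 + 2*g))
-119*(P(-4, l(-2, 4)) - 5*0*1) = -119*(2*(-4)*4*(-1 + 4) - 5*0*1) = -119*(2*(-4)*4*3 + 0*1) = -119*(-96 + 0) = -119*(-96) = 11424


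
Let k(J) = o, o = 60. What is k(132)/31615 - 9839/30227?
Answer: -61849273/191125321 ≈ -0.32361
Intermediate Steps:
k(J) = 60
k(132)/31615 - 9839/30227 = 60/31615 - 9839/30227 = 60*(1/31615) - 9839*1/30227 = 12/6323 - 9839/30227 = -61849273/191125321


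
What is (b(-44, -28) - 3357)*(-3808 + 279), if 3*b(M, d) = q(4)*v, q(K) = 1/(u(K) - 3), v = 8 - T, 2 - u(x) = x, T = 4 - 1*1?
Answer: 35544088/3 ≈ 1.1848e+7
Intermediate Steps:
T = 3 (T = 4 - 1 = 3)
u(x) = 2 - x
v = 5 (v = 8 - 1*3 = 8 - 3 = 5)
q(K) = 1/(-1 - K) (q(K) = 1/((2 - K) - 3) = 1/(-1 - K))
b(M, d) = -⅓ (b(M, d) = (-1/(1 + 4)*5)/3 = (-1/5*5)/3 = (-1*⅕*5)/3 = (-⅕*5)/3 = (⅓)*(-1) = -⅓)
(b(-44, -28) - 3357)*(-3808 + 279) = (-⅓ - 3357)*(-3808 + 279) = -10072/3*(-3529) = 35544088/3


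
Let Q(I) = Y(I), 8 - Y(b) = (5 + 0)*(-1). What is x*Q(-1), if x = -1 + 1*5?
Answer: 52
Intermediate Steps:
Y(b) = 13 (Y(b) = 8 - (5 + 0)*(-1) = 8 - 5*(-1) = 8 - 1*(-5) = 8 + 5 = 13)
Q(I) = 13
x = 4 (x = -1 + 5 = 4)
x*Q(-1) = 4*13 = 52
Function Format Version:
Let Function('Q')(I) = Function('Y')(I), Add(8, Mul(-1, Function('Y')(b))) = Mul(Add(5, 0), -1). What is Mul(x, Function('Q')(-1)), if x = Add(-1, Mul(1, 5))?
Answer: 52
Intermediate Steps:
Function('Y')(b) = 13 (Function('Y')(b) = Add(8, Mul(-1, Mul(Add(5, 0), -1))) = Add(8, Mul(-1, Mul(5, -1))) = Add(8, Mul(-1, -5)) = Add(8, 5) = 13)
Function('Q')(I) = 13
x = 4 (x = Add(-1, 5) = 4)
Mul(x, Function('Q')(-1)) = Mul(4, 13) = 52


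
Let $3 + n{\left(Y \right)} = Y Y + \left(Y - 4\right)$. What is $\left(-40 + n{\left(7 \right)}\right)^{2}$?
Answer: $81$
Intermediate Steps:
$n{\left(Y \right)} = -7 + Y + Y^{2}$ ($n{\left(Y \right)} = -3 + \left(Y Y + \left(Y - 4\right)\right) = -3 + \left(Y^{2} + \left(-4 + Y\right)\right) = -3 + \left(-4 + Y + Y^{2}\right) = -7 + Y + Y^{2}$)
$\left(-40 + n{\left(7 \right)}\right)^{2} = \left(-40 + \left(-7 + 7 + 7^{2}\right)\right)^{2} = \left(-40 + \left(-7 + 7 + 49\right)\right)^{2} = \left(-40 + 49\right)^{2} = 9^{2} = 81$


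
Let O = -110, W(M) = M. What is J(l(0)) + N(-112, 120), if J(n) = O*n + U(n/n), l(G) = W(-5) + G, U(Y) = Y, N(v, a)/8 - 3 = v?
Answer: -321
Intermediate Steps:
N(v, a) = 24 + 8*v
l(G) = -5 + G
J(n) = 1 - 110*n (J(n) = -110*n + n/n = -110*n + 1 = 1 - 110*n)
J(l(0)) + N(-112, 120) = (1 - 110*(-5 + 0)) + (24 + 8*(-112)) = (1 - 110*(-5)) + (24 - 896) = (1 + 550) - 872 = 551 - 872 = -321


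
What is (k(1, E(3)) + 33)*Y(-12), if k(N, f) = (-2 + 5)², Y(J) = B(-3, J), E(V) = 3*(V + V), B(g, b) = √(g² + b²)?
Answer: 126*√17 ≈ 519.51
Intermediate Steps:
B(g, b) = √(b² + g²)
E(V) = 6*V (E(V) = 3*(2*V) = 6*V)
Y(J) = √(9 + J²) (Y(J) = √(J² + (-3)²) = √(J² + 9) = √(9 + J²))
k(N, f) = 9 (k(N, f) = 3² = 9)
(k(1, E(3)) + 33)*Y(-12) = (9 + 33)*√(9 + (-12)²) = 42*√(9 + 144) = 42*√153 = 42*(3*√17) = 126*√17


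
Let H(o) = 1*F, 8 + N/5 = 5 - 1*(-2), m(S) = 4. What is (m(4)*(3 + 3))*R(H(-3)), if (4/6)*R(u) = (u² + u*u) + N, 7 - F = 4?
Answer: 468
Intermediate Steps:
F = 3 (F = 7 - 1*4 = 7 - 4 = 3)
N = -5 (N = -40 + 5*(5 - 1*(-2)) = -40 + 5*(5 + 2) = -40 + 5*7 = -40 + 35 = -5)
H(o) = 3 (H(o) = 1*3 = 3)
R(u) = -15/2 + 3*u² (R(u) = 3*((u² + u*u) - 5)/2 = 3*((u² + u²) - 5)/2 = 3*(2*u² - 5)/2 = 3*(-5 + 2*u²)/2 = -15/2 + 3*u²)
(m(4)*(3 + 3))*R(H(-3)) = (4*(3 + 3))*(-15/2 + 3*3²) = (4*6)*(-15/2 + 3*9) = 24*(-15/2 + 27) = 24*(39/2) = 468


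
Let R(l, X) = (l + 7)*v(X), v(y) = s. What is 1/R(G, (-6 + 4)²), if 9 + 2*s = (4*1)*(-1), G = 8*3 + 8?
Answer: -2/507 ≈ -0.0039448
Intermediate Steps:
G = 32 (G = 24 + 8 = 32)
s = -13/2 (s = -9/2 + ((4*1)*(-1))/2 = -9/2 + (4*(-1))/2 = -9/2 + (½)*(-4) = -9/2 - 2 = -13/2 ≈ -6.5000)
v(y) = -13/2
R(l, X) = -91/2 - 13*l/2 (R(l, X) = (l + 7)*(-13/2) = (7 + l)*(-13/2) = -91/2 - 13*l/2)
1/R(G, (-6 + 4)²) = 1/(-91/2 - 13/2*32) = 1/(-91/2 - 208) = 1/(-507/2) = -2/507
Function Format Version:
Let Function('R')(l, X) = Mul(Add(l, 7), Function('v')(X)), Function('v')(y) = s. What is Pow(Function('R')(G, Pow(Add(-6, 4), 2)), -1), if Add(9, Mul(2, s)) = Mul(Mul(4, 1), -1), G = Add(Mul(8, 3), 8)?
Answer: Rational(-2, 507) ≈ -0.0039448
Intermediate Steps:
G = 32 (G = Add(24, 8) = 32)
s = Rational(-13, 2) (s = Add(Rational(-9, 2), Mul(Rational(1, 2), Mul(Mul(4, 1), -1))) = Add(Rational(-9, 2), Mul(Rational(1, 2), Mul(4, -1))) = Add(Rational(-9, 2), Mul(Rational(1, 2), -4)) = Add(Rational(-9, 2), -2) = Rational(-13, 2) ≈ -6.5000)
Function('v')(y) = Rational(-13, 2)
Function('R')(l, X) = Add(Rational(-91, 2), Mul(Rational(-13, 2), l)) (Function('R')(l, X) = Mul(Add(l, 7), Rational(-13, 2)) = Mul(Add(7, l), Rational(-13, 2)) = Add(Rational(-91, 2), Mul(Rational(-13, 2), l)))
Pow(Function('R')(G, Pow(Add(-6, 4), 2)), -1) = Pow(Add(Rational(-91, 2), Mul(Rational(-13, 2), 32)), -1) = Pow(Add(Rational(-91, 2), -208), -1) = Pow(Rational(-507, 2), -1) = Rational(-2, 507)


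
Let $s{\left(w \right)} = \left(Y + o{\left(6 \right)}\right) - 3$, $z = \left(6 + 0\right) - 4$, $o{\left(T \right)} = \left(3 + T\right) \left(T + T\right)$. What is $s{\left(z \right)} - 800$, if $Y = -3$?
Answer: $-698$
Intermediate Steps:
$o{\left(T \right)} = 2 T \left(3 + T\right)$ ($o{\left(T \right)} = \left(3 + T\right) 2 T = 2 T \left(3 + T\right)$)
$z = 2$ ($z = 6 - 4 = 2$)
$s{\left(w \right)} = 102$ ($s{\left(w \right)} = \left(-3 + 2 \cdot 6 \left(3 + 6\right)\right) - 3 = \left(-3 + 2 \cdot 6 \cdot 9\right) - 3 = \left(-3 + 108\right) - 3 = 105 - 3 = 102$)
$s{\left(z \right)} - 800 = 102 - 800 = -698$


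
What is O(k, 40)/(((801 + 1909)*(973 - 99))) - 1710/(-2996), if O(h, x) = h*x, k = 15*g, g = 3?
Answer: 101389905/177403646 ≈ 0.57152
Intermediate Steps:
k = 45 (k = 15*3 = 45)
O(k, 40)/(((801 + 1909)*(973 - 99))) - 1710/(-2996) = (45*40)/(((801 + 1909)*(973 - 99))) - 1710/(-2996) = 1800/((2710*874)) - 1710*(-1/2996) = 1800/2368540 + 855/1498 = 1800*(1/2368540) + 855/1498 = 90/118427 + 855/1498 = 101389905/177403646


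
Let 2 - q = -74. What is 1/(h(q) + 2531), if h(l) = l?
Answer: 1/2607 ≈ 0.00038358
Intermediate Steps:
q = 76 (q = 2 - 1*(-74) = 2 + 74 = 76)
1/(h(q) + 2531) = 1/(76 + 2531) = 1/2607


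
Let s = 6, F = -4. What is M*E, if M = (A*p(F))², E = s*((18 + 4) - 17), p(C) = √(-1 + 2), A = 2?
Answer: 120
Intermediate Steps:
p(C) = 1 (p(C) = √1 = 1)
E = 30 (E = 6*((18 + 4) - 17) = 6*(22 - 17) = 6*5 = 30)
M = 4 (M = (2*1)² = 2² = 4)
M*E = 4*30 = 120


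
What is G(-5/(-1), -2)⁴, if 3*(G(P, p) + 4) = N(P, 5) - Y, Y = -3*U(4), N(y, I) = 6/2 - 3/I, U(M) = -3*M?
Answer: 33362176/625 ≈ 53380.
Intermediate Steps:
N(y, I) = 3 - 3/I (N(y, I) = 6*(½) - 3/I = 3 - 3/I)
Y = 36 (Y = -(-9)*4 = -3*(-12) = 36)
G(P, p) = -76/5 (G(P, p) = -4 + ((3 - 3/5) - 1*36)/3 = -4 + ((3 - 3*⅕) - 36)/3 = -4 + ((3 - ⅗) - 36)/3 = -4 + (12/5 - 36)/3 = -4 + (⅓)*(-168/5) = -4 - 56/5 = -76/5)
G(-5/(-1), -2)⁴ = (-76/5)⁴ = 33362176/625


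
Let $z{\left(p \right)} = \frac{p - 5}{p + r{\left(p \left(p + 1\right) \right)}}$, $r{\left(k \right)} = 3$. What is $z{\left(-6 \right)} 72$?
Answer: $264$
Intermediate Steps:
$z{\left(p \right)} = \frac{-5 + p}{3 + p}$ ($z{\left(p \right)} = \frac{p - 5}{p + 3} = \frac{-5 + p}{3 + p}$)
$z{\left(-6 \right)} 72 = \frac{-5 - 6}{3 - 6} \cdot 72 = \frac{1}{-3} \left(-11\right) 72 = \left(- \frac{1}{3}\right) \left(-11\right) 72 = \frac{11}{3} \cdot 72 = 264$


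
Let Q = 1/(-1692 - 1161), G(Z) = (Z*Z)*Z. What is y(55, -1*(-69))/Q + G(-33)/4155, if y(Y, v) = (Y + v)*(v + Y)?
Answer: -60756815259/1385 ≈ -4.3868e+7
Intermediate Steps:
G(Z) = Z³ (G(Z) = Z²*Z = Z³)
y(Y, v) = (Y + v)² (y(Y, v) = (Y + v)*(Y + v) = (Y + v)²)
Q = -1/2853 (Q = 1/(-2853) = -1/2853 ≈ -0.00035051)
y(55, -1*(-69))/Q + G(-33)/4155 = (55 - 1*(-69))²/(-1/2853) + (-33)³/4155 = (55 + 69)²*(-2853) - 35937*1/4155 = 124²*(-2853) - 11979/1385 = 15376*(-2853) - 11979/1385 = -43867728 - 11979/1385 = -60756815259/1385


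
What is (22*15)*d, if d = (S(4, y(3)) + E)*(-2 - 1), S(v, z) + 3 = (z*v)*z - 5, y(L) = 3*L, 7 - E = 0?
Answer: -319770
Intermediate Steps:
E = 7 (E = 7 - 1*0 = 7 + 0 = 7)
S(v, z) = -8 + v*z² (S(v, z) = -3 + ((z*v)*z - 5) = -3 + ((v*z)*z - 5) = -3 + (v*z² - 5) = -3 + (-5 + v*z²) = -8 + v*z²)
d = -969 (d = ((-8 + 4*(3*3)²) + 7)*(-2 - 1) = ((-8 + 4*9²) + 7)*(-3) = ((-8 + 4*81) + 7)*(-3) = ((-8 + 324) + 7)*(-3) = (316 + 7)*(-3) = 323*(-3) = -969)
(22*15)*d = (22*15)*(-969) = 330*(-969) = -319770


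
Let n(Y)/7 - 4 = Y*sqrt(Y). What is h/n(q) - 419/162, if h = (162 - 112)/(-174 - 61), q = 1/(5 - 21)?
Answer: -9060883067/3492991026 - 640*I/21561673 ≈ -2.594 - 2.9682e-5*I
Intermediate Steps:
q = -1/16 (q = 1/(-16) = -1/16 ≈ -0.062500)
n(Y) = 28 + 7*Y**(3/2) (n(Y) = 28 + 7*(Y*sqrt(Y)) = 28 + 7*Y**(3/2))
h = -10/47 (h = 50/(-235) = 50*(-1/235) = -10/47 ≈ -0.21277)
h/n(q) - 419/162 = -10/(47*(28 + 7*(-1/16)**(3/2))) - 419/162 = -10/(47*(28 + 7*(-I/64))) - 419*1/162 = -10*4096*(28 + 7*I/64)/3211313/47 - 419/162 = -40960*(28 + 7*I/64)/150931711 - 419/162 = -419/162 - 40960*(28 + 7*I/64)/150931711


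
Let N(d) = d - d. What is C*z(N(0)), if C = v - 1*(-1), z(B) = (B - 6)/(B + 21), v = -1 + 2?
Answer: -4/7 ≈ -0.57143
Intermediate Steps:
v = 1
N(d) = 0
z(B) = (-6 + B)/(21 + B)
C = 2 (C = 1 - 1*(-1) = 1 + 1 = 2)
C*z(N(0)) = 2*((-6 + 0)/(21 + 0)) = 2*(-6/21) = 2*((1/21)*(-6)) = 2*(-2/7) = -4/7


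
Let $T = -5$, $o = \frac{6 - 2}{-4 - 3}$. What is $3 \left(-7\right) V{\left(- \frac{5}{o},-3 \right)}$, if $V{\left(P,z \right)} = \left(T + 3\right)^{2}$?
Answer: $-84$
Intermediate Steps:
$o = - \frac{4}{7}$ ($o = \frac{4}{-7} = 4 \left(- \frac{1}{7}\right) = - \frac{4}{7} \approx -0.57143$)
$V{\left(P,z \right)} = 4$ ($V{\left(P,z \right)} = \left(-5 + 3\right)^{2} = \left(-2\right)^{2} = 4$)
$3 \left(-7\right) V{\left(- \frac{5}{o},-3 \right)} = 3 \left(-7\right) 4 = \left(-21\right) 4 = -84$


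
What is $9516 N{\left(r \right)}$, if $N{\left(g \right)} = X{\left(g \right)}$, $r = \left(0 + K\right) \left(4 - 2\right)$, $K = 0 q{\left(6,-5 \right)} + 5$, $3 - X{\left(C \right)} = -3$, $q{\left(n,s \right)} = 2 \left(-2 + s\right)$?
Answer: $57096$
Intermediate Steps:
$q{\left(n,s \right)} = -4 + 2 s$
$X{\left(C \right)} = 6$ ($X{\left(C \right)} = 3 - -3 = 3 + 3 = 6$)
$K = 5$ ($K = 0 \left(-4 + 2 \left(-5\right)\right) + 5 = 0 \left(-4 - 10\right) + 5 = 0 \left(-14\right) + 5 = 0 + 5 = 5$)
$r = 10$ ($r = \left(0 + 5\right) \left(4 - 2\right) = 5 \cdot 2 = 10$)
$N{\left(g \right)} = 6$
$9516 N{\left(r \right)} = 9516 \cdot 6 = 57096$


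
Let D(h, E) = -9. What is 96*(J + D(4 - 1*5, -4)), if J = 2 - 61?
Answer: -6528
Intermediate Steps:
J = -59
96*(J + D(4 - 1*5, -4)) = 96*(-59 - 9) = 96*(-68) = -6528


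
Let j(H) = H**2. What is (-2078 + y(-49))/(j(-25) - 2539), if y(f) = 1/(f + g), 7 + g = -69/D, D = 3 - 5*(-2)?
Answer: 1656179/1525458 ≈ 1.0857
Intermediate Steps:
D = 13 (D = 3 + 10 = 13)
g = -160/13 (g = -7 - 69/13 = -160/13 ≈ -12.308)
y(f) = 1/(-160/13 + f) (y(f) = 1/(f - 160/13) = 1/(-160/13 + f))
(-2078 + y(-49))/(j(-25) - 2539) = (-2078 + 13/(-160 + 13*(-49)))/((-25)**2 - 2539) = (-2078 + 13/(-160 - 637))/(625 - 2539) = (-2078 + 13/(-797))/(-1914) = (-2078 + 13*(-1/797))*(-1/1914) = (-2078 - 13/797)*(-1/1914) = -1656179/797*(-1/1914) = 1656179/1525458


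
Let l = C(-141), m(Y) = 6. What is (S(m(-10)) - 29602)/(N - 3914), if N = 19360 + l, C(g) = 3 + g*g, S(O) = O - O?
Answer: -14801/17665 ≈ -0.83787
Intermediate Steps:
S(O) = 0
C(g) = 3 + g**2
l = 19884 (l = 3 + (-141)**2 = 3 + 19881 = 19884)
N = 39244 (N = 19360 + 19884 = 39244)
(S(m(-10)) - 29602)/(N - 3914) = (0 - 29602)/(39244 - 3914) = -29602/35330 = -29602*1/35330 = -14801/17665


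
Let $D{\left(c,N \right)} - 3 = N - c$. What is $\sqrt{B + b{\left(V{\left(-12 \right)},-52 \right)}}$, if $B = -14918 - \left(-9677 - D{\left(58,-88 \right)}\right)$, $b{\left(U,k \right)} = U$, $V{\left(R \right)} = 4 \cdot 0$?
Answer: $2 i \sqrt{1346} \approx 73.376 i$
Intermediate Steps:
$V{\left(R \right)} = 0$
$D{\left(c,N \right)} = 3 + N - c$ ($D{\left(c,N \right)} = 3 + \left(N - c\right) = 3 + N - c$)
$B = -5384$ ($B = -14918 - \left(-9677 - \left(3 - 88 - 58\right)\right) = -14918 - \left(-9677 - -143\right) = -14918 - \left(-9677 + 143\right) = -14918 - -9534 = -14918 + 9534 = -5384$)
$\sqrt{B + b{\left(V{\left(-12 \right)},-52 \right)}} = \sqrt{-5384 + 0} = \sqrt{-5384} = 2 i \sqrt{1346}$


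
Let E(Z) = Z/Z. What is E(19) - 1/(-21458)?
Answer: 21459/21458 ≈ 1.0000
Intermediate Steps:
E(Z) = 1
E(19) - 1/(-21458) = 1 - 1/(-21458) = 1 - 1*(-1/21458) = 1 + 1/21458 = 21459/21458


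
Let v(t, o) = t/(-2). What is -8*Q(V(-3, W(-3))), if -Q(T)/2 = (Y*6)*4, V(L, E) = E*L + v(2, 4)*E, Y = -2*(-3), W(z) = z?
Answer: 2304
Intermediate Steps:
v(t, o) = -t/2 (v(t, o) = t*(-½) = -t/2)
Y = 6
V(L, E) = -E + E*L (V(L, E) = E*L + (-½*2)*E = E*L - E = -E + E*L)
Q(T) = -288 (Q(T) = -2*6*6*4 = -72*4 = -2*144 = -288)
-8*Q(V(-3, W(-3))) = -8*(-288) = 2304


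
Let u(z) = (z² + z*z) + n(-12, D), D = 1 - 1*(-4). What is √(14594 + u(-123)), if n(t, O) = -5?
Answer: 3*√4983 ≈ 211.77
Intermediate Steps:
D = 5 (D = 1 + 4 = 5)
u(z) = -5 + 2*z² (u(z) = (z² + z*z) - 5 = (z² + z²) - 5 = 2*z² - 5 = -5 + 2*z²)
√(14594 + u(-123)) = √(14594 + (-5 + 2*(-123)²)) = √(14594 + (-5 + 2*15129)) = √(14594 + (-5 + 30258)) = √(14594 + 30253) = √44847 = 3*√4983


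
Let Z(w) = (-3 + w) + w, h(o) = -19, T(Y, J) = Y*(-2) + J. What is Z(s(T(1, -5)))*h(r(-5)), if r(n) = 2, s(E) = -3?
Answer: 171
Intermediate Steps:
T(Y, J) = J - 2*Y (T(Y, J) = -2*Y + J = J - 2*Y)
Z(w) = -3 + 2*w
Z(s(T(1, -5)))*h(r(-5)) = (-3 + 2*(-3))*(-19) = (-3 - 6)*(-19) = -9*(-19) = 171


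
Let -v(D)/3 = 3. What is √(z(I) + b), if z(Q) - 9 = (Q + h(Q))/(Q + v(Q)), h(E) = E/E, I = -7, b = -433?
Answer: I*√6778/4 ≈ 20.582*I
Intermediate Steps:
h(E) = 1
v(D) = -9 (v(D) = -3*3 = -9)
z(Q) = 9 + (1 + Q)/(-9 + Q) (z(Q) = 9 + (Q + 1)/(Q - 9) = 9 + (1 + Q)/(-9 + Q))
√(z(I) + b) = √(10*(-8 - 7)/(-9 - 7) - 433) = √(10*(-15)/(-16) - 433) = √(10*(-1/16)*(-15) - 433) = √(75/8 - 433) = √(-3389/8) = I*√6778/4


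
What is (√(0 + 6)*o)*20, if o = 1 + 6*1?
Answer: 140*√6 ≈ 342.93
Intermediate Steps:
o = 7 (o = 1 + 6 = 7)
(√(0 + 6)*o)*20 = (√(0 + 6)*7)*20 = (√6*7)*20 = (7*√6)*20 = 140*√6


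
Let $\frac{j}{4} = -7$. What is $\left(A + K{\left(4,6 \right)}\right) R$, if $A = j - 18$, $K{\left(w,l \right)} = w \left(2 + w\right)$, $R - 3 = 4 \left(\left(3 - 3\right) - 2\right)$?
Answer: $110$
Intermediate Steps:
$j = -28$ ($j = 4 \left(-7\right) = -28$)
$R = -5$ ($R = 3 + 4 \left(\left(3 - 3\right) - 2\right) = 3 + 4 \left(0 - 2\right) = 3 + 4 \left(-2\right) = 3 - 8 = -5$)
$A = -46$ ($A = -28 - 18 = -46$)
$\left(A + K{\left(4,6 \right)}\right) R = \left(-46 + 4 \left(2 + 4\right)\right) \left(-5\right) = \left(-46 + 4 \cdot 6\right) \left(-5\right) = \left(-46 + 24\right) \left(-5\right) = \left(-22\right) \left(-5\right) = 110$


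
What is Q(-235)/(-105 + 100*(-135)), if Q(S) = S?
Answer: 47/2721 ≈ 0.017273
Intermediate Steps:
Q(-235)/(-105 + 100*(-135)) = -235/(-105 + 100*(-135)) = -235/(-105 - 13500) = -235/(-13605) = -235*(-1/13605) = 47/2721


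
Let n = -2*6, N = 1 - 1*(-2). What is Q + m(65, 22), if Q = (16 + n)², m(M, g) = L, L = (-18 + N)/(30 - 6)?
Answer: 123/8 ≈ 15.375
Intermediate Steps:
N = 3 (N = 1 + 2 = 3)
n = -12
L = -5/8 (L = (-18 + 3)/(30 - 6) = -15/24 = -15*1/24 = -5/8 ≈ -0.62500)
m(M, g) = -5/8
Q = 16 (Q = (16 - 12)² = 4² = 16)
Q + m(65, 22) = 16 - 5/8 = 123/8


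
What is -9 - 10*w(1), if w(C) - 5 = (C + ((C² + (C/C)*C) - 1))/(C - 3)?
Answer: -49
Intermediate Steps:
w(C) = 5 + (-1 + C² + 2*C)/(-3 + C) (w(C) = 5 + (C + ((C² + (C/C)*C) - 1))/(C - 3) = 5 + (C + ((C² + 1*C) - 1))/(-3 + C) = 5 + (C + ((C² + C) - 1))/(-3 + C) = 5 + (C + ((C + C²) - 1))/(-3 + C) = 5 + (C + (-1 + C + C²))/(-3 + C) = 5 + (-1 + C² + 2*C)/(-3 + C))
-9 - 10*w(1) = -9 - 10*(-16 + 1² + 7*1)/(-3 + 1) = -9 - 10*(-16 + 1 + 7)/(-2) = -9 - (-5)*(-8) = -9 - 10*4 = -9 - 40 = -49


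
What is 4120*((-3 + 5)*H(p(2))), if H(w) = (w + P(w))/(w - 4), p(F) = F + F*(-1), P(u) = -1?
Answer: 2060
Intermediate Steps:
p(F) = 0 (p(F) = F - F = 0)
H(w) = (-1 + w)/(-4 + w) (H(w) = (w - 1)/(w - 4) = (-1 + w)/(-4 + w))
4120*((-3 + 5)*H(p(2))) = 4120*((-3 + 5)*((-1 + 0)/(-4 + 0))) = 4120*(2*(-1/(-4))) = 4120*(2*(-1/4*(-1))) = 4120*(2*(1/4)) = 4120*(1/2) = 2060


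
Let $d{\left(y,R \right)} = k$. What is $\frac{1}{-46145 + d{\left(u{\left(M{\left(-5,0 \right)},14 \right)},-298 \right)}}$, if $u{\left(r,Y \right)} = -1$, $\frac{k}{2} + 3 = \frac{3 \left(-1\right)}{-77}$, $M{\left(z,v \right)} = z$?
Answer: $- \frac{77}{3553621} \approx -2.1668 \cdot 10^{-5}$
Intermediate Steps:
$k = - \frac{456}{77}$ ($k = -6 + 2 \frac{3 \left(-1\right)}{-77} = -6 + 2 \left(\left(-3\right) \left(- \frac{1}{77}\right)\right) = -6 + 2 \cdot \frac{3}{77} = -6 + \frac{6}{77} = - \frac{456}{77} \approx -5.9221$)
$d{\left(y,R \right)} = - \frac{456}{77}$
$\frac{1}{-46145 + d{\left(u{\left(M{\left(-5,0 \right)},14 \right)},-298 \right)}} = \frac{1}{-46145 - \frac{456}{77}} = \frac{1}{- \frac{3553621}{77}} = - \frac{77}{3553621}$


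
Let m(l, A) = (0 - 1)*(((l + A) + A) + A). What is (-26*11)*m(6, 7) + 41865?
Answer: 49587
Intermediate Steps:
m(l, A) = -l - 3*A (m(l, A) = -(((A + l) + A) + A) = -((l + 2*A) + A) = -(l + 3*A) = -l - 3*A)
(-26*11)*m(6, 7) + 41865 = (-26*11)*(-1*6 - 3*7) + 41865 = -286*(-6 - 21) + 41865 = -286*(-27) + 41865 = 7722 + 41865 = 49587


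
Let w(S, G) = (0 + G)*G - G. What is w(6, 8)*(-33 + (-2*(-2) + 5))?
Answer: -1344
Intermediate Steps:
w(S, G) = G² - G (w(S, G) = G*G - G = G² - G)
w(6, 8)*(-33 + (-2*(-2) + 5)) = (8*(-1 + 8))*(-33 + (-2*(-2) + 5)) = (8*7)*(-33 + (4 + 5)) = 56*(-33 + 9) = 56*(-24) = -1344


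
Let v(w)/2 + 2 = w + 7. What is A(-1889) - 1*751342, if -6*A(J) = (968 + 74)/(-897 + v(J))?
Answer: -10515030769/13995 ≈ -7.5134e+5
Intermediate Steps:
v(w) = 10 + 2*w (v(w) = -4 + 2*(w + 7) = -4 + 2*(7 + w) = -4 + (14 + 2*w) = 10 + 2*w)
A(J) = -521/(3*(-887 + 2*J)) (A(J) = -(968 + 74)/(6*(-897 + (10 + 2*J))) = -521/(3*(-887 + 2*J)))
A(-1889) - 1*751342 = -521/(-2661 + 6*(-1889)) - 1*751342 = -521/(-2661 - 11334) - 751342 = -521/(-13995) - 751342 = -521*(-1/13995) - 751342 = 521/13995 - 751342 = -10515030769/13995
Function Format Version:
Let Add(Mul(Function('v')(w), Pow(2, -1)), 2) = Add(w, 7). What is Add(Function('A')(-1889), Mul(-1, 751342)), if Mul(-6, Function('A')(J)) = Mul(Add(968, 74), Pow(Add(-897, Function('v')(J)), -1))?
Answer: Rational(-10515030769, 13995) ≈ -7.5134e+5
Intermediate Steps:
Function('v')(w) = Add(10, Mul(2, w)) (Function('v')(w) = Add(-4, Mul(2, Add(w, 7))) = Add(-4, Mul(2, Add(7, w))) = Add(-4, Add(14, Mul(2, w))) = Add(10, Mul(2, w)))
Function('A')(J) = Mul(Rational(-521, 3), Pow(Add(-887, Mul(2, J)), -1)) (Function('A')(J) = Mul(Rational(-1, 6), Mul(Add(968, 74), Pow(Add(-897, Add(10, Mul(2, J))), -1))) = Mul(Rational(-1, 6), Mul(1042, Pow(Add(-887, Mul(2, J)), -1))) = Mul(Rational(-521, 3), Pow(Add(-887, Mul(2, J)), -1)))
Add(Function('A')(-1889), Mul(-1, 751342)) = Add(Mul(-521, Pow(Add(-2661, Mul(6, -1889)), -1)), Mul(-1, 751342)) = Add(Mul(-521, Pow(Add(-2661, -11334), -1)), -751342) = Add(Mul(-521, Pow(-13995, -1)), -751342) = Add(Mul(-521, Rational(-1, 13995)), -751342) = Add(Rational(521, 13995), -751342) = Rational(-10515030769, 13995)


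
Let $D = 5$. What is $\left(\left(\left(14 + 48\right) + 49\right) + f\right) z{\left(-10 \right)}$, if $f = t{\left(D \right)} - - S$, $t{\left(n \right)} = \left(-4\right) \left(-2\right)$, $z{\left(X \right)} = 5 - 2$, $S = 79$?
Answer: $594$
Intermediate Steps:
$z{\left(X \right)} = 3$ ($z{\left(X \right)} = 5 - 2 = 3$)
$t{\left(n \right)} = 8$
$f = 87$ ($f = 8 - \left(-1\right) 79 = 8 - -79 = 8 + 79 = 87$)
$\left(\left(\left(14 + 48\right) + 49\right) + f\right) z{\left(-10 \right)} = \left(\left(\left(14 + 48\right) + 49\right) + 87\right) 3 = \left(\left(62 + 49\right) + 87\right) 3 = \left(111 + 87\right) 3 = 198 \cdot 3 = 594$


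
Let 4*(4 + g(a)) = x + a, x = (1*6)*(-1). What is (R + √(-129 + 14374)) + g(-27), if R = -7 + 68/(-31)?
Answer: -2659/124 + √14245 ≈ 97.909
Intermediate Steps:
x = -6 (x = 6*(-1) = -6)
R = -285/31 (R = -7 - 1/31*68 = -7 - 68/31 = -285/31 ≈ -9.1935)
g(a) = -11/2 + a/4 (g(a) = -4 + (-6 + a)/4 = -4 + (-3/2 + a/4) = -11/2 + a/4)
(R + √(-129 + 14374)) + g(-27) = (-285/31 + √(-129 + 14374)) + (-11/2 + (¼)*(-27)) = (-285/31 + √14245) + (-11/2 - 27/4) = (-285/31 + √14245) - 49/4 = -2659/124 + √14245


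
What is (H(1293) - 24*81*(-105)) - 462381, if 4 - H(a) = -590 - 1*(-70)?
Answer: -257737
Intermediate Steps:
H(a) = 524 (H(a) = 4 - (-590 - 1*(-70)) = 4 - (-590 + 70) = 4 - 1*(-520) = 4 + 520 = 524)
(H(1293) - 24*81*(-105)) - 462381 = (524 - 24*81*(-105)) - 462381 = (524 - 1944*(-105)) - 462381 = (524 + 204120) - 462381 = 204644 - 462381 = -257737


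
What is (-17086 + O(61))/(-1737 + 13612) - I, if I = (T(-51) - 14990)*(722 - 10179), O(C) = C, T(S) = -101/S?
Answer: -3433692751906/24225 ≈ -1.4174e+8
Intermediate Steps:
I = 7228826773/51 (I = (-101/(-51) - 14990)*(722 - 10179) = (-101*(-1/51) - 14990)*(-9457) = (101/51 - 14990)*(-9457) = -764389/51*(-9457) = 7228826773/51 ≈ 1.4174e+8)
(-17086 + O(61))/(-1737 + 13612) - I = (-17086 + 61)/(-1737 + 13612) - 1*7228826773/51 = -17025/11875 - 7228826773/51 = -17025*1/11875 - 7228826773/51 = -681/475 - 7228826773/51 = -3433692751906/24225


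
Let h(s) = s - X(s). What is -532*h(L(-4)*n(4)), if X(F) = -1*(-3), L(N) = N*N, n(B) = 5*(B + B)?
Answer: -338884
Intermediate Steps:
n(B) = 10*B (n(B) = 5*(2*B) = 10*B)
L(N) = N²
X(F) = 3
h(s) = -3 + s (h(s) = s - 1*3 = s - 3 = -3 + s)
-532*h(L(-4)*n(4)) = -532*(-3 + (-4)²*(10*4)) = -532*(-3 + 16*40) = -532*(-3 + 640) = -532*637 = -338884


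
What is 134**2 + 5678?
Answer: 23634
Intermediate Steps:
134**2 + 5678 = 17956 + 5678 = 23634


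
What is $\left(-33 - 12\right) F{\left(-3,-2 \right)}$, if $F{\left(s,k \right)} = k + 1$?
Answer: $45$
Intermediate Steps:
$F{\left(s,k \right)} = 1 + k$
$\left(-33 - 12\right) F{\left(-3,-2 \right)} = \left(-33 - 12\right) \left(1 - 2\right) = \left(-45\right) \left(-1\right) = 45$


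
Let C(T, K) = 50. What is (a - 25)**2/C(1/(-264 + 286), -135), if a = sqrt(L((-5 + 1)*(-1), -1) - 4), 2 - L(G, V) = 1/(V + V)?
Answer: (50 - I*sqrt(6))**2/200 ≈ 12.47 - 1.2247*I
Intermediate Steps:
L(G, V) = 2 - 1/(2*V) (L(G, V) = 2 - 1/(V + V) = 2 - 1/(2*V))
a = I*sqrt(6)/2 (a = sqrt((2 - 1/2/(-1)) - 4) = sqrt((2 - 1/2*(-1)) - 4) = sqrt((2 + 1/2) - 4) = sqrt(5/2 - 4) = sqrt(-3/2) = I*sqrt(6)/2 ≈ 1.2247*I)
(a - 25)**2/C(1/(-264 + 286), -135) = (I*sqrt(6)/2 - 25)**2/50 = (-25 + I*sqrt(6)/2)**2*(1/50) = (-25 + I*sqrt(6)/2)**2/50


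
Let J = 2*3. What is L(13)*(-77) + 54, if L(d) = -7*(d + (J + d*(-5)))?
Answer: -24740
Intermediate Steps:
J = 6
L(d) = -42 + 28*d (L(d) = -7*(d + (6 + d*(-5))) = -7*(d + (6 - 5*d)) = -7*(6 - 4*d) = -42 + 28*d)
L(13)*(-77) + 54 = (-42 + 28*13)*(-77) + 54 = (-42 + 364)*(-77) + 54 = 322*(-77) + 54 = -24794 + 54 = -24740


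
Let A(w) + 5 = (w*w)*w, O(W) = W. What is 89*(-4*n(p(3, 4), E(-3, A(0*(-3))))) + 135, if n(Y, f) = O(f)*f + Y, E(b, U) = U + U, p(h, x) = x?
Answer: -36889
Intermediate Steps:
A(w) = -5 + w³ (A(w) = -5 + (w*w)*w = -5 + w²*w = -5 + w³)
E(b, U) = 2*U
n(Y, f) = Y + f² (n(Y, f) = f*f + Y = f² + Y = Y + f²)
89*(-4*n(p(3, 4), E(-3, A(0*(-3))))) + 135 = 89*(-4*(4 + (2*(-5 + (0*(-3))³))²)) + 135 = 89*(-4*(4 + (2*(-5 + 0³))²)) + 135 = 89*(-4*(4 + (2*(-5 + 0))²)) + 135 = 89*(-4*(4 + (2*(-5))²)) + 135 = 89*(-4*(4 + (-10)²)) + 135 = 89*(-4*(4 + 100)) + 135 = 89*(-4*104) + 135 = 89*(-416) + 135 = -37024 + 135 = -36889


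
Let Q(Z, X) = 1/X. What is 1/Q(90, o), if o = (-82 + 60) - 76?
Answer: -98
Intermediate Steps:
o = -98 (o = -22 - 76 = -98)
1/Q(90, o) = 1/(1/(-98)) = 1/(-1/98) = -98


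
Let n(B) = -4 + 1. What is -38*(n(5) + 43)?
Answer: -1520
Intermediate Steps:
n(B) = -3
-38*(n(5) + 43) = -38*(-3 + 43) = -38*40 = -1520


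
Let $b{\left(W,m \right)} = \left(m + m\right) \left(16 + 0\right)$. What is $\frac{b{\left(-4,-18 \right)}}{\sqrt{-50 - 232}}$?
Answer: $\frac{96 i \sqrt{282}}{47} \approx 34.3 i$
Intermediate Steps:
$b{\left(W,m \right)} = 32 m$ ($b{\left(W,m \right)} = 2 m 16 = 32 m$)
$\frac{b{\left(-4,-18 \right)}}{\sqrt{-50 - 232}} = \frac{32 \left(-18\right)}{\sqrt{-50 - 232}} = - \frac{576}{\sqrt{-282}} = - \frac{576}{i \sqrt{282}} = - 576 \left(- \frac{i \sqrt{282}}{282}\right) = \frac{96 i \sqrt{282}}{47}$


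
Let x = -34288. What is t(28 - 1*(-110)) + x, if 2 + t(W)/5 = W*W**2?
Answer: 13106062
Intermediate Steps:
t(W) = -10 + 5*W**3 (t(W) = -10 + 5*(W*W**2) = -10 + 5*W**3)
t(28 - 1*(-110)) + x = (-10 + 5*(28 - 1*(-110))**3) - 34288 = (-10 + 5*(28 + 110)**3) - 34288 = (-10 + 5*138**3) - 34288 = (-10 + 5*2628072) - 34288 = (-10 + 13140360) - 34288 = 13140350 - 34288 = 13106062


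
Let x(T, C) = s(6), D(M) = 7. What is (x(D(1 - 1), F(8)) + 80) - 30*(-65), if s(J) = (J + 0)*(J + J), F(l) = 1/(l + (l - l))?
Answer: 2102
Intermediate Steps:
F(l) = 1/l (F(l) = 1/(l + 0) = 1/l)
s(J) = 2*J² (s(J) = J*(2*J) = 2*J²)
x(T, C) = 72 (x(T, C) = 2*6² = 2*36 = 72)
(x(D(1 - 1), F(8)) + 80) - 30*(-65) = (72 + 80) - 30*(-65) = 152 + 1950 = 2102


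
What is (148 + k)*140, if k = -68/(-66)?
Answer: 688520/33 ≈ 20864.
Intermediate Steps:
k = 34/33 (k = -68*(-1/66) = 34/33 ≈ 1.0303)
(148 + k)*140 = (148 + 34/33)*140 = (4918/33)*140 = 688520/33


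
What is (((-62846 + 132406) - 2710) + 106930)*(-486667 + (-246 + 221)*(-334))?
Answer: -83121928260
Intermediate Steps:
(((-62846 + 132406) - 2710) + 106930)*(-486667 + (-246 + 221)*(-334)) = ((69560 - 2710) + 106930)*(-486667 - 25*(-334)) = (66850 + 106930)*(-486667 + 8350) = 173780*(-478317) = -83121928260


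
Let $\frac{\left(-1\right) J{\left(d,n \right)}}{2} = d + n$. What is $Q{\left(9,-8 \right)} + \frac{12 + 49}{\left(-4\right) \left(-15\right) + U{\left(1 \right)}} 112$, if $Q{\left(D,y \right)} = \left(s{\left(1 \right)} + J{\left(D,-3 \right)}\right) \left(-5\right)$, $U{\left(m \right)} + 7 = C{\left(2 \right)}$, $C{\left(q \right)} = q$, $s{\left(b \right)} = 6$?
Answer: $\frac{8482}{55} \approx 154.22$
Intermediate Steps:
$J{\left(d,n \right)} = - 2 d - 2 n$ ($J{\left(d,n \right)} = - 2 \left(d + n\right) = - 2 d - 2 n$)
$U{\left(m \right)} = -5$ ($U{\left(m \right)} = -7 + 2 = -5$)
$Q{\left(D,y \right)} = -60 + 10 D$ ($Q{\left(D,y \right)} = \left(6 - \left(-6 + 2 D\right)\right) \left(-5\right) = \left(12 - 2 D\right) \left(-5\right) = -60 + 10 D$)
$Q{\left(9,-8 \right)} + \frac{12 + 49}{\left(-4\right) \left(-15\right) + U{\left(1 \right)}} 112 = \left(-60 + 10 \cdot 9\right) + \frac{12 + 49}{\left(-4\right) \left(-15\right) - 5} \cdot 112 = \left(-60 + 90\right) + \frac{61}{60 - 5} \cdot 112 = 30 + \frac{61}{55} \cdot 112 = 30 + \frac{6832}{55} = \frac{8482}{55}$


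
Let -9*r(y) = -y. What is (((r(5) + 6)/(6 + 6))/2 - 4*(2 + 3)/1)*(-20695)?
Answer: 88181395/216 ≈ 4.0825e+5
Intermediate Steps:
r(y) = y/9 (r(y) = -(-1)*y/9 = y/9)
(((r(5) + 6)/(6 + 6))/2 - 4*(2 + 3)/1)*(-20695) = ((((1/9)*5 + 6)/(6 + 6))/2 - 4*(2 + 3)/1)*(-20695) = (((5/9 + 6)/12)*(1/2) - 4*5*1)*(-20695) = (((59/9)*(1/12))*(1/2) - 20*1)*(-20695) = ((59/108)*(1/2) - 20)*(-20695) = (59/216 - 20)*(-20695) = -4261/216*(-20695) = 88181395/216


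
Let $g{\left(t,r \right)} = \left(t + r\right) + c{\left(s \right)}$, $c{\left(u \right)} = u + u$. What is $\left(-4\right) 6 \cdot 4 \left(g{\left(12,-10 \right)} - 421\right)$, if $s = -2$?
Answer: $40608$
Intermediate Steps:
$c{\left(u \right)} = 2 u$
$g{\left(t,r \right)} = -4 + r + t$ ($g{\left(t,r \right)} = \left(t + r\right) + 2 \left(-2\right) = \left(r + t\right) - 4 = -4 + r + t$)
$\left(-4\right) 6 \cdot 4 \left(g{\left(12,-10 \right)} - 421\right) = \left(-4\right) 6 \cdot 4 \left(\left(-4 - 10 + 12\right) - 421\right) = \left(-24\right) 4 \left(-2 - 421\right) = \left(-96\right) \left(-423\right) = 40608$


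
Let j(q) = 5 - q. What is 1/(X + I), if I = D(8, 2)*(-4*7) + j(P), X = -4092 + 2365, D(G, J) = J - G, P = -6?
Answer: -1/1548 ≈ -0.00064600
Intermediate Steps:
X = -1727
I = 179 (I = (2 - 1*8)*(-4*7) + (5 - 1*(-6)) = (2 - 8)*(-28) + (5 + 6) = -6*(-28) + 11 = 168 + 11 = 179)
1/(X + I) = 1/(-1727 + 179) = 1/(-1548) = -1/1548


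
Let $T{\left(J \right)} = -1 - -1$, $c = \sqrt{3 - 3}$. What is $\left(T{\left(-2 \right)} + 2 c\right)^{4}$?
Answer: $0$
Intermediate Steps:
$c = 0$ ($c = \sqrt{0} = 0$)
$T{\left(J \right)} = 0$ ($T{\left(J \right)} = -1 + 1 = 0$)
$\left(T{\left(-2 \right)} + 2 c\right)^{4} = \left(0 + 2 \cdot 0\right)^{4} = \left(0 + 0\right)^{4} = 0^{4} = 0$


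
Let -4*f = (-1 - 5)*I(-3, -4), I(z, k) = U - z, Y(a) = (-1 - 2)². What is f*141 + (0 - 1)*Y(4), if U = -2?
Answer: 405/2 ≈ 202.50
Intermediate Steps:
Y(a) = 9 (Y(a) = (-3)² = 9)
I(z, k) = -2 - z
f = 3/2 (f = -(-1 - 5)*(-2 - 1*(-3))/4 = -(-3)*(-2 + 3)/2 = -(-3)/2 = -¼*(-6) = 3/2 ≈ 1.5000)
f*141 + (0 - 1)*Y(4) = (3/2)*141 + (0 - 1)*9 = 423/2 - 1*9 = 423/2 - 9 = 405/2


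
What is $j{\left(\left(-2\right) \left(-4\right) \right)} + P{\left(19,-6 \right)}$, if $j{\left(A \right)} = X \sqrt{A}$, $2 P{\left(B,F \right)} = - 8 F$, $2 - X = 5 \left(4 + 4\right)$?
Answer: $24 - 76 \sqrt{2} \approx -83.48$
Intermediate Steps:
$X = -38$ ($X = 2 - 5 \left(4 + 4\right) = 2 - 5 \cdot 8 = 2 - 40 = -38$)
$P{\left(B,F \right)} = - 4 F$ ($P{\left(B,F \right)} = \frac{\left(-8\right) F}{2} = - 4 F$)
$j{\left(A \right)} = - 38 \sqrt{A}$
$j{\left(\left(-2\right) \left(-4\right) \right)} + P{\left(19,-6 \right)} = - 38 \sqrt{\left(-2\right) \left(-4\right)} - -24 = - 38 \sqrt{8} + 24 = - 38 \cdot 2 \sqrt{2} + 24 = - 76 \sqrt{2} + 24 = 24 - 76 \sqrt{2}$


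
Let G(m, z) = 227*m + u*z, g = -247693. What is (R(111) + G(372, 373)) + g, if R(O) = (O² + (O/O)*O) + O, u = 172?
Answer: -86550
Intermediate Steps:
G(m, z) = 172*z + 227*m (G(m, z) = 227*m + 172*z = 172*z + 227*m)
R(O) = O² + 2*O (R(O) = (O² + 1*O) + O = (O² + O) + O = (O + O²) + O = O² + 2*O)
(R(111) + G(372, 373)) + g = (111*(2 + 111) + (172*373 + 227*372)) - 247693 = (111*113 + (64156 + 84444)) - 247693 = (12543 + 148600) - 247693 = 161143 - 247693 = -86550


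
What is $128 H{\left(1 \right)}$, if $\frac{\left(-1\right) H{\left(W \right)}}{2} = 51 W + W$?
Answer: $-13312$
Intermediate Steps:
$H{\left(W \right)} = - 104 W$ ($H{\left(W \right)} = - 2 \left(51 W + W\right) = - 2 \cdot 52 W = - 104 W$)
$128 H{\left(1 \right)} = 128 \left(\left(-104\right) 1\right) = 128 \left(-104\right) = -13312$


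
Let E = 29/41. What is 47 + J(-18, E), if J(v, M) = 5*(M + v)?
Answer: -1618/41 ≈ -39.463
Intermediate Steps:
E = 29/41 (E = 29*(1/41) = 29/41 ≈ 0.70732)
J(v, M) = 5*M + 5*v
47 + J(-18, E) = 47 + (5*(29/41) + 5*(-18)) = 47 + (145/41 - 90) = 47 - 3545/41 = -1618/41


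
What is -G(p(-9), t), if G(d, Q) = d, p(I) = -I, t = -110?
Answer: -9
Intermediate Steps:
-G(p(-9), t) = -(-1)*(-9) = -1*9 = -9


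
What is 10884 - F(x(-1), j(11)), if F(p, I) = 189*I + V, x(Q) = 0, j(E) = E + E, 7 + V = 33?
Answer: 6700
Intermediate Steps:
V = 26 (V = -7 + 33 = 26)
j(E) = 2*E
F(p, I) = 26 + 189*I (F(p, I) = 189*I + 26 = 26 + 189*I)
10884 - F(x(-1), j(11)) = 10884 - (26 + 189*(2*11)) = 10884 - (26 + 189*22) = 10884 - (26 + 4158) = 10884 - 1*4184 = 10884 - 4184 = 6700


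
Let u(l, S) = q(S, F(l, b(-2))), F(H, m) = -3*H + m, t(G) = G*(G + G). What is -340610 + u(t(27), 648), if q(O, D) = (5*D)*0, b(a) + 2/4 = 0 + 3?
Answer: -340610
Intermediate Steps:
b(a) = 5/2 (b(a) = -½ + (0 + 3) = -½ + 3 = 5/2)
t(G) = 2*G² (t(G) = G*(2*G) = 2*G²)
F(H, m) = m - 3*H
q(O, D) = 0
u(l, S) = 0
-340610 + u(t(27), 648) = -340610 + 0 = -340610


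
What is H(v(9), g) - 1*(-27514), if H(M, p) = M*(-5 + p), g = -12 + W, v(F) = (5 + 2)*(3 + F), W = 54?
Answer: 30622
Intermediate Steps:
v(F) = 21 + 7*F (v(F) = 7*(3 + F) = 21 + 7*F)
g = 42 (g = -12 + 54 = 42)
H(v(9), g) - 1*(-27514) = (21 + 7*9)*(-5 + 42) - 1*(-27514) = (21 + 63)*37 + 27514 = 84*37 + 27514 = 3108 + 27514 = 30622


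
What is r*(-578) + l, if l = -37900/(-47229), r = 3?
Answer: -81857186/47229 ≈ -1733.2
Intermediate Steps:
l = 37900/47229 (l = -37900*(-1/47229) = 37900/47229 ≈ 0.80247)
r*(-578) + l = 3*(-578) + 37900/47229 = -1734 + 37900/47229 = -81857186/47229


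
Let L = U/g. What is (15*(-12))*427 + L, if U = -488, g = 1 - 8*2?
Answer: -1152412/15 ≈ -76828.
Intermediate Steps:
g = -15 (g = 1 - 16 = -15)
L = 488/15 (L = -488/(-15) = -488*(-1/15) = 488/15 ≈ 32.533)
(15*(-12))*427 + L = (15*(-12))*427 + 488/15 = -180*427 + 488/15 = -76860 + 488/15 = -1152412/15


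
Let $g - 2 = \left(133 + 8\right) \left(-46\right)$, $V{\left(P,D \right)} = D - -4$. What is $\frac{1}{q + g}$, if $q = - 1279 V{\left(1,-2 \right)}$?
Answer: $- \frac{1}{9042} \approx -0.0001106$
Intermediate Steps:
$V{\left(P,D \right)} = 4 + D$ ($V{\left(P,D \right)} = D + 4 = 4 + D$)
$q = -2558$ ($q = - 1279 \left(4 - 2\right) = \left(-1279\right) 2 = -2558$)
$g = -6484$ ($g = 2 + \left(133 + 8\right) \left(-46\right) = 2 + 141 \left(-46\right) = 2 - 6486 = -6484$)
$\frac{1}{q + g} = \frac{1}{-2558 - 6484} = \frac{1}{-9042} = - \frac{1}{9042}$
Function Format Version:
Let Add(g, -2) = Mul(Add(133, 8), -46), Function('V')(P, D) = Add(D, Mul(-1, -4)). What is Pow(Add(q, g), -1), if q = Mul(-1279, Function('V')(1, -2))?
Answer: Rational(-1, 9042) ≈ -0.00011060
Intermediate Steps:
Function('V')(P, D) = Add(4, D) (Function('V')(P, D) = Add(D, 4) = Add(4, D))
q = -2558 (q = Mul(-1279, Add(4, -2)) = Mul(-1279, 2) = -2558)
g = -6484 (g = Add(2, Mul(Add(133, 8), -46)) = Add(2, Mul(141, -46)) = Add(2, -6486) = -6484)
Pow(Add(q, g), -1) = Pow(Add(-2558, -6484), -1) = Pow(-9042, -1) = Rational(-1, 9042)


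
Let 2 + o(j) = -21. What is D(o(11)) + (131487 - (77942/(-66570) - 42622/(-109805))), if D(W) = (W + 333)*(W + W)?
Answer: 85690213270372/730971885 ≈ 1.1723e+5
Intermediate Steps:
o(j) = -23 (o(j) = -2 - 21 = -23)
D(W) = 2*W*(333 + W) (D(W) = (333 + W)*(2*W) = 2*W*(333 + W))
D(o(11)) + (131487 - (77942/(-66570) - 42622/(-109805))) = 2*(-23)*(333 - 23) + (131487 - (77942/(-66570) - 42622/(-109805))) = 2*(-23)*310 + (131487 - (77942*(-1/66570) - 42622*(-1/109805))) = -14260 + (131487 - (-38971/33285 + 42622/109805)) = -14260 + (131487 - 1*(-572107477/730971885)) = -14260 + (131487 + 572107477/730971885) = -14260 + 96113872350472/730971885 = 85690213270372/730971885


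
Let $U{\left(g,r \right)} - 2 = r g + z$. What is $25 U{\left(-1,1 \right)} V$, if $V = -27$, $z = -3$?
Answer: $1350$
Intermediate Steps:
$U{\left(g,r \right)} = -1 + g r$ ($U{\left(g,r \right)} = 2 + \left(r g - 3\right) = 2 + \left(g r - 3\right) = 2 + \left(-3 + g r\right) = -1 + g r$)
$25 U{\left(-1,1 \right)} V = 25 \left(-1 - 1\right) \left(-27\right) = 25 \left(-2\right) \left(-27\right) = \left(-50\right) \left(-27\right) = 1350$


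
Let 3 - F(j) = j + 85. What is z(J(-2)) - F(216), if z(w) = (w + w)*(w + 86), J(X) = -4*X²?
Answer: -1942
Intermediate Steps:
z(w) = 2*w*(86 + w) (z(w) = (2*w)*(86 + w) = 2*w*(86 + w))
F(j) = -82 - j (F(j) = 3 - (j + 85) = 3 - (85 + j) = 3 + (-85 - j) = -82 - j)
z(J(-2)) - F(216) = 2*(-4*(-2)²)*(86 - 4*(-2)²) - (-82 - 1*216) = 2*(-4*4)*(86 - 4*4) - (-82 - 216) = 2*(-16)*(86 - 16) - 1*(-298) = 2*(-16)*70 + 298 = -2240 + 298 = -1942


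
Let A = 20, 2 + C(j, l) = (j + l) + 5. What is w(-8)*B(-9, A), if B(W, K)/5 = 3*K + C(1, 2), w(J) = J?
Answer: -2640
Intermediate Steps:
C(j, l) = 3 + j + l (C(j, l) = -2 + ((j + l) + 5) = -2 + (5 + j + l) = 3 + j + l)
B(W, K) = 30 + 15*K (B(W, K) = 5*(3*K + (3 + 1 + 2)) = 5*(3*K + 6) = 5*(6 + 3*K) = 30 + 15*K)
w(-8)*B(-9, A) = -8*(30 + 15*20) = -8*(30 + 300) = -8*330 = -2640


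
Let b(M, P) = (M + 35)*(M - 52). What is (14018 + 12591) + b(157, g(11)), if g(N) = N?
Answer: 46769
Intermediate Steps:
b(M, P) = (-52 + M)*(35 + M) (b(M, P) = (35 + M)*(-52 + M) = (-52 + M)*(35 + M))
(14018 + 12591) + b(157, g(11)) = (14018 + 12591) + (-1820 + 157² - 17*157) = 26609 + (-1820 + 24649 - 2669) = 26609 + 20160 = 46769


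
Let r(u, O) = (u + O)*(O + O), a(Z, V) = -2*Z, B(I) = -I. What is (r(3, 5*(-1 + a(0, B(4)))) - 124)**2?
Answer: 10816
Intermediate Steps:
r(u, O) = 2*O*(O + u) (r(u, O) = (O + u)*(2*O) = 2*O*(O + u))
(r(3, 5*(-1 + a(0, B(4)))) - 124)**2 = (2*(5*(-1 - 2*0))*(5*(-1 - 2*0) + 3) - 124)**2 = (2*(5*(-1 + 0))*(5*(-1 + 0) + 3) - 124)**2 = (2*(5*(-1))*(5*(-1) + 3) - 124)**2 = (2*(-5)*(-5 + 3) - 124)**2 = (2*(-5)*(-2) - 124)**2 = (20 - 124)**2 = (-104)**2 = 10816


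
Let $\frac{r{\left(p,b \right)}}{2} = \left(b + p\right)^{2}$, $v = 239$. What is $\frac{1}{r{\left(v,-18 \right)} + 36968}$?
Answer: $\frac{1}{134650} \approx 7.4267 \cdot 10^{-6}$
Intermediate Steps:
$r{\left(p,b \right)} = 2 \left(b + p\right)^{2}$
$\frac{1}{r{\left(v,-18 \right)} + 36968} = \frac{1}{2 \left(-18 + 239\right)^{2} + 36968} = \frac{1}{2 \cdot 221^{2} + 36968} = \frac{1}{2 \cdot 48841 + 36968} = \frac{1}{97682 + 36968} = \frac{1}{134650}$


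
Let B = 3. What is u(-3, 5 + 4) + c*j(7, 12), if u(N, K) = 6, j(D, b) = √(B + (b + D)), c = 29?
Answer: 6 + 29*√22 ≈ 142.02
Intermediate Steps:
j(D, b) = √(3 + D + b) (j(D, b) = √(3 + (b + D)) = √(3 + (D + b)) = √(3 + D + b))
u(-3, 5 + 4) + c*j(7, 12) = 6 + 29*√(3 + 7 + 12) = 6 + 29*√22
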